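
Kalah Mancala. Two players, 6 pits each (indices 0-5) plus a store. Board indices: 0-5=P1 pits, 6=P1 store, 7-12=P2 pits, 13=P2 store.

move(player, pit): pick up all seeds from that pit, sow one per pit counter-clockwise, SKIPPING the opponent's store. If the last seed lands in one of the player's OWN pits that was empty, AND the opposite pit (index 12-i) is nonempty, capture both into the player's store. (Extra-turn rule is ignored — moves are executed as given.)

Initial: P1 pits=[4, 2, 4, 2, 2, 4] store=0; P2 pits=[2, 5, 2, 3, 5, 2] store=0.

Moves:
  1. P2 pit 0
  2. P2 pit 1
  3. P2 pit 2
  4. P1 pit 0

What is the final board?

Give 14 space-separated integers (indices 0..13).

Answer: 0 3 5 3 3 5 0 0 0 0 5 7 4 2

Derivation:
Move 1: P2 pit0 -> P1=[4,2,4,2,2,4](0) P2=[0,6,3,3,5,2](0)
Move 2: P2 pit1 -> P1=[5,2,4,2,2,4](0) P2=[0,0,4,4,6,3](1)
Move 3: P2 pit2 -> P1=[5,2,4,2,2,4](0) P2=[0,0,0,5,7,4](2)
Move 4: P1 pit0 -> P1=[0,3,5,3,3,5](0) P2=[0,0,0,5,7,4](2)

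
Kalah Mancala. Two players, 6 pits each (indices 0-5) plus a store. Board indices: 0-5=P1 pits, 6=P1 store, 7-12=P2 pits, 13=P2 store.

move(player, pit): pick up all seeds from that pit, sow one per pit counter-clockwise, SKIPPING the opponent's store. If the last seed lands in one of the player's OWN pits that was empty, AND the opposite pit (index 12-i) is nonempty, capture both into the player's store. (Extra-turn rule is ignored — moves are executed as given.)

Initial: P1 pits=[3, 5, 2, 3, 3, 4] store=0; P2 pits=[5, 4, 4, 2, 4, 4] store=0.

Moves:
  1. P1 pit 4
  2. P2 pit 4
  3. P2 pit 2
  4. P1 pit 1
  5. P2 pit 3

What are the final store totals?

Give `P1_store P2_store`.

Move 1: P1 pit4 -> P1=[3,5,2,3,0,5](1) P2=[6,4,4,2,4,4](0)
Move 2: P2 pit4 -> P1=[4,6,2,3,0,5](1) P2=[6,4,4,2,0,5](1)
Move 3: P2 pit2 -> P1=[4,6,2,3,0,5](1) P2=[6,4,0,3,1,6](2)
Move 4: P1 pit1 -> P1=[4,0,3,4,1,6](2) P2=[7,4,0,3,1,6](2)
Move 5: P2 pit3 -> P1=[4,0,3,4,1,6](2) P2=[7,4,0,0,2,7](3)

Answer: 2 3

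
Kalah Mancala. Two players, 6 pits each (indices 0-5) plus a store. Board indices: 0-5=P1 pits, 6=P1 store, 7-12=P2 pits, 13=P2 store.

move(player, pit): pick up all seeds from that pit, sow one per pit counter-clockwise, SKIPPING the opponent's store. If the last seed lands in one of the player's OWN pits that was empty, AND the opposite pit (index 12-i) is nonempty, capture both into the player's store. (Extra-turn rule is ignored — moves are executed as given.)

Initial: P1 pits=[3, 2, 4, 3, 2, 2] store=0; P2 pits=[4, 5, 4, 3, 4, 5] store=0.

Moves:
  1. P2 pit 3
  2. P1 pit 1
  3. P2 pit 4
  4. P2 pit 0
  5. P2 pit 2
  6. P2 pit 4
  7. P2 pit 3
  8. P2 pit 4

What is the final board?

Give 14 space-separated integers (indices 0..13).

Answer: 5 0 6 4 2 2 0 0 6 0 0 0 11 5

Derivation:
Move 1: P2 pit3 -> P1=[3,2,4,3,2,2](0) P2=[4,5,4,0,5,6](1)
Move 2: P1 pit1 -> P1=[3,0,5,4,2,2](0) P2=[4,5,4,0,5,6](1)
Move 3: P2 pit4 -> P1=[4,1,6,4,2,2](0) P2=[4,5,4,0,0,7](2)
Move 4: P2 pit0 -> P1=[4,0,6,4,2,2](0) P2=[0,6,5,1,0,7](4)
Move 5: P2 pit2 -> P1=[5,0,6,4,2,2](0) P2=[0,6,0,2,1,8](5)
Move 6: P2 pit4 -> P1=[5,0,6,4,2,2](0) P2=[0,6,0,2,0,9](5)
Move 7: P2 pit3 -> P1=[5,0,6,4,2,2](0) P2=[0,6,0,0,1,10](5)
Move 8: P2 pit4 -> P1=[5,0,6,4,2,2](0) P2=[0,6,0,0,0,11](5)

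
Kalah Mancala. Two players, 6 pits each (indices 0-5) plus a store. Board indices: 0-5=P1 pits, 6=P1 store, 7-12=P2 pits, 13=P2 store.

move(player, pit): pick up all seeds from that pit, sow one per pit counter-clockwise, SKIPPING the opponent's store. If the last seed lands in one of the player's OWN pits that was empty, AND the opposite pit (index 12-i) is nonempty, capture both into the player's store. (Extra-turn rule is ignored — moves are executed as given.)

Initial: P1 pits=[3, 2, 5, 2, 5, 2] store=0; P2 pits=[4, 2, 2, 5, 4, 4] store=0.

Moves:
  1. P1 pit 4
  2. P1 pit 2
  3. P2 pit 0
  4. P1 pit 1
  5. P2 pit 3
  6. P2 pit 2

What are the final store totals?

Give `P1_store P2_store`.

Move 1: P1 pit4 -> P1=[3,2,5,2,0,3](1) P2=[5,3,3,5,4,4](0)
Move 2: P1 pit2 -> P1=[3,2,0,3,1,4](2) P2=[6,3,3,5,4,4](0)
Move 3: P2 pit0 -> P1=[3,2,0,3,1,4](2) P2=[0,4,4,6,5,5](1)
Move 4: P1 pit1 -> P1=[3,0,1,4,1,4](2) P2=[0,4,4,6,5,5](1)
Move 5: P2 pit3 -> P1=[4,1,2,4,1,4](2) P2=[0,4,4,0,6,6](2)
Move 6: P2 pit2 -> P1=[4,1,2,4,1,4](2) P2=[0,4,0,1,7,7](3)

Answer: 2 3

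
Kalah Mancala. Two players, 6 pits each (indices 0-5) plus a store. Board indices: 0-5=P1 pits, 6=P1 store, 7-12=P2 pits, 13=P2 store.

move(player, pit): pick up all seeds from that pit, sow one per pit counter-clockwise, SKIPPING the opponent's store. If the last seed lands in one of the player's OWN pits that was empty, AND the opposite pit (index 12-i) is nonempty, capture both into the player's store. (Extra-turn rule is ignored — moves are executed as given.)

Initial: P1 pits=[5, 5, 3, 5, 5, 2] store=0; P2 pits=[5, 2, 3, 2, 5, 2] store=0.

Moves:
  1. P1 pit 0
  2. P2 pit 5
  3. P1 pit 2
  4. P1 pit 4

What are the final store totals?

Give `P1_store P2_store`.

Move 1: P1 pit0 -> P1=[0,6,4,6,6,3](0) P2=[5,2,3,2,5,2](0)
Move 2: P2 pit5 -> P1=[1,6,4,6,6,3](0) P2=[5,2,3,2,5,0](1)
Move 3: P1 pit2 -> P1=[1,6,0,7,7,4](1) P2=[5,2,3,2,5,0](1)
Move 4: P1 pit4 -> P1=[1,6,0,7,0,5](2) P2=[6,3,4,3,6,0](1)

Answer: 2 1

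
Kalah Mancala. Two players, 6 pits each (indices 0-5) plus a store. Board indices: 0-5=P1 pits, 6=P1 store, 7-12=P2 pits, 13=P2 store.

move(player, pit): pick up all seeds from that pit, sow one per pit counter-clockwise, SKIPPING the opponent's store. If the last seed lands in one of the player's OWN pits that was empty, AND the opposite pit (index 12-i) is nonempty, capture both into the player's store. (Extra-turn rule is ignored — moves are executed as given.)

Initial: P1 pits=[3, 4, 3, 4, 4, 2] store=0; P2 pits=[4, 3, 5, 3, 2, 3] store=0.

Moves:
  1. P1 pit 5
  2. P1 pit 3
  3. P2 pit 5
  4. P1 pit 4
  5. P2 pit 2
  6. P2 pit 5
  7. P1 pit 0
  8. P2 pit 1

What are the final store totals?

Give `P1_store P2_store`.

Answer: 3 3

Derivation:
Move 1: P1 pit5 -> P1=[3,4,3,4,4,0](1) P2=[5,3,5,3,2,3](0)
Move 2: P1 pit3 -> P1=[3,4,3,0,5,1](2) P2=[6,3,5,3,2,3](0)
Move 3: P2 pit5 -> P1=[4,5,3,0,5,1](2) P2=[6,3,5,3,2,0](1)
Move 4: P1 pit4 -> P1=[4,5,3,0,0,2](3) P2=[7,4,6,3,2,0](1)
Move 5: P2 pit2 -> P1=[5,6,3,0,0,2](3) P2=[7,4,0,4,3,1](2)
Move 6: P2 pit5 -> P1=[5,6,3,0,0,2](3) P2=[7,4,0,4,3,0](3)
Move 7: P1 pit0 -> P1=[0,7,4,1,1,3](3) P2=[7,4,0,4,3,0](3)
Move 8: P2 pit1 -> P1=[0,7,4,1,1,3](3) P2=[7,0,1,5,4,1](3)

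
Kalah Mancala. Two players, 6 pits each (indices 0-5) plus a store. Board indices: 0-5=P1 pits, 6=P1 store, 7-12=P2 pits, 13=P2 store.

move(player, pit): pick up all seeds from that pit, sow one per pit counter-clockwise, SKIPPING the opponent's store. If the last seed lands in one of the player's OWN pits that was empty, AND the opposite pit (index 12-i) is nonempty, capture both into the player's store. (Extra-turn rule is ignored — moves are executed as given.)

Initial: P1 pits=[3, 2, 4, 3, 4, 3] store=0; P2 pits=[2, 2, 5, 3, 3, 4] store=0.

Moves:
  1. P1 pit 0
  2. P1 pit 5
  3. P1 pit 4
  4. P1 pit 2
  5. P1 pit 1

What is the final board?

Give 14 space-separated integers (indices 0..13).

Move 1: P1 pit0 -> P1=[0,3,5,4,4,3](0) P2=[2,2,5,3,3,4](0)
Move 2: P1 pit5 -> P1=[0,3,5,4,4,0](1) P2=[3,3,5,3,3,4](0)
Move 3: P1 pit4 -> P1=[0,3,5,4,0,1](2) P2=[4,4,5,3,3,4](0)
Move 4: P1 pit2 -> P1=[0,3,0,5,1,2](3) P2=[5,4,5,3,3,4](0)
Move 5: P1 pit1 -> P1=[0,0,1,6,2,2](3) P2=[5,4,5,3,3,4](0)

Answer: 0 0 1 6 2 2 3 5 4 5 3 3 4 0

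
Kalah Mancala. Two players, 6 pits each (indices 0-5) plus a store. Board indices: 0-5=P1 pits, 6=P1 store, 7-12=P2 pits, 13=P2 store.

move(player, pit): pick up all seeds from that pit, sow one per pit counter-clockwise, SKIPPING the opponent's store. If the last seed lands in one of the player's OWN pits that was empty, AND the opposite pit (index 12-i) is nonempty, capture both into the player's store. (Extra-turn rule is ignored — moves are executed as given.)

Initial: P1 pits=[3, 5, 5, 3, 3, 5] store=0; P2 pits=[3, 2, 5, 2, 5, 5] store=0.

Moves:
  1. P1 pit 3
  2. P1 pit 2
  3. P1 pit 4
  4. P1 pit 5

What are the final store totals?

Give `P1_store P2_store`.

Move 1: P1 pit3 -> P1=[3,5,5,0,4,6](1) P2=[3,2,5,2,5,5](0)
Move 2: P1 pit2 -> P1=[3,5,0,1,5,7](2) P2=[4,2,5,2,5,5](0)
Move 3: P1 pit4 -> P1=[3,5,0,1,0,8](3) P2=[5,3,6,2,5,5](0)
Move 4: P1 pit5 -> P1=[4,5,0,1,0,0](4) P2=[6,4,7,3,6,6](0)

Answer: 4 0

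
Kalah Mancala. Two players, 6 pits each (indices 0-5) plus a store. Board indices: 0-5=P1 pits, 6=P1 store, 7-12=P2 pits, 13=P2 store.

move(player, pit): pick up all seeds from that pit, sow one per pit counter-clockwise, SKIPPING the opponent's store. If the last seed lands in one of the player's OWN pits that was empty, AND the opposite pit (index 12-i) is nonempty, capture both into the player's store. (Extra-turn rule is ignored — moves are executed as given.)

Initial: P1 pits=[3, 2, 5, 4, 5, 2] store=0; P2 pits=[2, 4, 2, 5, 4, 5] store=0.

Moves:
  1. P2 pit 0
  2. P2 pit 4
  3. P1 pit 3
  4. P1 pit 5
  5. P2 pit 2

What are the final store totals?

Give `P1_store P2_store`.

Answer: 2 1

Derivation:
Move 1: P2 pit0 -> P1=[3,2,5,4,5,2](0) P2=[0,5,3,5,4,5](0)
Move 2: P2 pit4 -> P1=[4,3,5,4,5,2](0) P2=[0,5,3,5,0,6](1)
Move 3: P1 pit3 -> P1=[4,3,5,0,6,3](1) P2=[1,5,3,5,0,6](1)
Move 4: P1 pit5 -> P1=[4,3,5,0,6,0](2) P2=[2,6,3,5,0,6](1)
Move 5: P2 pit2 -> P1=[4,3,5,0,6,0](2) P2=[2,6,0,6,1,7](1)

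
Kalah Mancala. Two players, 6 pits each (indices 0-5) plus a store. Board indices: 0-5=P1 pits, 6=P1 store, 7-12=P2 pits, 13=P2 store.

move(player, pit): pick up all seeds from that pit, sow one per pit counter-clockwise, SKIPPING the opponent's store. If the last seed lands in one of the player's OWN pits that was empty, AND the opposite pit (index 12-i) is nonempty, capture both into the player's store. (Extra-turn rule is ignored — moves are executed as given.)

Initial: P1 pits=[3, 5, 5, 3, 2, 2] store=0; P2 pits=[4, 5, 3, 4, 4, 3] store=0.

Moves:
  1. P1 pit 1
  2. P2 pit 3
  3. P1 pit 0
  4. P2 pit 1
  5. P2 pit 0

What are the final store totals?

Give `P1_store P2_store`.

Answer: 1 2

Derivation:
Move 1: P1 pit1 -> P1=[3,0,6,4,3,3](1) P2=[4,5,3,4,4,3](0)
Move 2: P2 pit3 -> P1=[4,0,6,4,3,3](1) P2=[4,5,3,0,5,4](1)
Move 3: P1 pit0 -> P1=[0,1,7,5,4,3](1) P2=[4,5,3,0,5,4](1)
Move 4: P2 pit1 -> P1=[0,1,7,5,4,3](1) P2=[4,0,4,1,6,5](2)
Move 5: P2 pit0 -> P1=[0,1,7,5,4,3](1) P2=[0,1,5,2,7,5](2)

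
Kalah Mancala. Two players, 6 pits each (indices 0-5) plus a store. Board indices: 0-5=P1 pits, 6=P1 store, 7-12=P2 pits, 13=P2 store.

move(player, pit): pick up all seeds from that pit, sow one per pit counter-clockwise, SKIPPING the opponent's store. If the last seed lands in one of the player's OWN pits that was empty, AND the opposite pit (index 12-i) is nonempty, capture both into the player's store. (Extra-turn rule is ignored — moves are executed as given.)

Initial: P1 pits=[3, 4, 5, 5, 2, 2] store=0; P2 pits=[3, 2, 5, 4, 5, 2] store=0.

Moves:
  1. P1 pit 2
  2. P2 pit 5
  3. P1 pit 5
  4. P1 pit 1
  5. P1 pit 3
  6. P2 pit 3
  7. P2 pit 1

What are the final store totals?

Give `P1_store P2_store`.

Move 1: P1 pit2 -> P1=[3,4,0,6,3,3](1) P2=[4,2,5,4,5,2](0)
Move 2: P2 pit5 -> P1=[4,4,0,6,3,3](1) P2=[4,2,5,4,5,0](1)
Move 3: P1 pit5 -> P1=[4,4,0,6,3,0](2) P2=[5,3,5,4,5,0](1)
Move 4: P1 pit1 -> P1=[4,0,1,7,4,0](8) P2=[0,3,5,4,5,0](1)
Move 5: P1 pit3 -> P1=[4,0,1,0,5,1](9) P2=[1,4,6,5,5,0](1)
Move 6: P2 pit3 -> P1=[5,1,1,0,5,1](9) P2=[1,4,6,0,6,1](2)
Move 7: P2 pit1 -> P1=[5,1,1,0,5,1](9) P2=[1,0,7,1,7,2](2)

Answer: 9 2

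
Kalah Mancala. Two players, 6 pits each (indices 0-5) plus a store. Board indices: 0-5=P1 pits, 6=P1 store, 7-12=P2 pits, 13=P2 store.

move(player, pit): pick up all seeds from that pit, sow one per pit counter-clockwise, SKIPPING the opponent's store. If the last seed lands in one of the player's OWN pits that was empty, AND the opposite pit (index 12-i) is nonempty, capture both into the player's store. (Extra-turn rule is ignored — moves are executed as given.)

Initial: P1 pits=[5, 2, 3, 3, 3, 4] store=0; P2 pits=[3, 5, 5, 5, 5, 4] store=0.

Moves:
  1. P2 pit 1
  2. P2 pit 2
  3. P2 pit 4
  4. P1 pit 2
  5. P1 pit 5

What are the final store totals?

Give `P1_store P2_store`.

Answer: 2 3

Derivation:
Move 1: P2 pit1 -> P1=[5,2,3,3,3,4](0) P2=[3,0,6,6,6,5](1)
Move 2: P2 pit2 -> P1=[6,3,3,3,3,4](0) P2=[3,0,0,7,7,6](2)
Move 3: P2 pit4 -> P1=[7,4,4,4,4,4](0) P2=[3,0,0,7,0,7](3)
Move 4: P1 pit2 -> P1=[7,4,0,5,5,5](1) P2=[3,0,0,7,0,7](3)
Move 5: P1 pit5 -> P1=[7,4,0,5,5,0](2) P2=[4,1,1,8,0,7](3)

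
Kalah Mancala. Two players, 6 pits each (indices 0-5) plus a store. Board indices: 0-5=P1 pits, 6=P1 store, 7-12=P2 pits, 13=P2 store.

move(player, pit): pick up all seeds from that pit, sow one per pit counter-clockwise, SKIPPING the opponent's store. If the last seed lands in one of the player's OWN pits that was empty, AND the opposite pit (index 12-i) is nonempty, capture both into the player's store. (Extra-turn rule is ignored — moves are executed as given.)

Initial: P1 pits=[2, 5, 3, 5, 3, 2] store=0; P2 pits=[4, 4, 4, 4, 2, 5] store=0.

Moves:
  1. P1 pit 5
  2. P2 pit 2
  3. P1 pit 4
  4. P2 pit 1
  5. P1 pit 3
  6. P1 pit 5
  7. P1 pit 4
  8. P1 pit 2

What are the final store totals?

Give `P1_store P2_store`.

Move 1: P1 pit5 -> P1=[2,5,3,5,3,0](1) P2=[5,4,4,4,2,5](0)
Move 2: P2 pit2 -> P1=[2,5,3,5,3,0](1) P2=[5,4,0,5,3,6](1)
Move 3: P1 pit4 -> P1=[2,5,3,5,0,1](2) P2=[6,4,0,5,3,6](1)
Move 4: P2 pit1 -> P1=[2,5,3,5,0,1](2) P2=[6,0,1,6,4,7](1)
Move 5: P1 pit3 -> P1=[2,5,3,0,1,2](3) P2=[7,1,1,6,4,7](1)
Move 6: P1 pit5 -> P1=[2,5,3,0,1,0](4) P2=[8,1,1,6,4,7](1)
Move 7: P1 pit4 -> P1=[2,5,3,0,0,0](13) P2=[0,1,1,6,4,7](1)
Move 8: P1 pit2 -> P1=[2,5,0,1,1,1](13) P2=[0,1,1,6,4,7](1)

Answer: 13 1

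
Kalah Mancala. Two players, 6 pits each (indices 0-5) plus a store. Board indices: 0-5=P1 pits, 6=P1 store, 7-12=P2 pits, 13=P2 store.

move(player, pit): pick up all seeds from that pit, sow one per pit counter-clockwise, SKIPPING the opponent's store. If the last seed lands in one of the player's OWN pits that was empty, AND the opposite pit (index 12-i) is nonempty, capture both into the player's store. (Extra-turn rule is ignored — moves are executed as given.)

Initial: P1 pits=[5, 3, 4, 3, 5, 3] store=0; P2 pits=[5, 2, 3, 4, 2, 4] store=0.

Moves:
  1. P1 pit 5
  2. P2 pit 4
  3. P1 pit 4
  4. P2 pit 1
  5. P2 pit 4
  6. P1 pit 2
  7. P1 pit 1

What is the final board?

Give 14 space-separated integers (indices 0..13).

Move 1: P1 pit5 -> P1=[5,3,4,3,5,0](1) P2=[6,3,3,4,2,4](0)
Move 2: P2 pit4 -> P1=[5,3,4,3,5,0](1) P2=[6,3,3,4,0,5](1)
Move 3: P1 pit4 -> P1=[5,3,4,3,0,1](2) P2=[7,4,4,4,0,5](1)
Move 4: P2 pit1 -> P1=[5,3,4,3,0,1](2) P2=[7,0,5,5,1,6](1)
Move 5: P2 pit4 -> P1=[5,3,4,3,0,1](2) P2=[7,0,5,5,0,7](1)
Move 6: P1 pit2 -> P1=[5,3,0,4,1,2](3) P2=[7,0,5,5,0,7](1)
Move 7: P1 pit1 -> P1=[5,0,1,5,2,2](3) P2=[7,0,5,5,0,7](1)

Answer: 5 0 1 5 2 2 3 7 0 5 5 0 7 1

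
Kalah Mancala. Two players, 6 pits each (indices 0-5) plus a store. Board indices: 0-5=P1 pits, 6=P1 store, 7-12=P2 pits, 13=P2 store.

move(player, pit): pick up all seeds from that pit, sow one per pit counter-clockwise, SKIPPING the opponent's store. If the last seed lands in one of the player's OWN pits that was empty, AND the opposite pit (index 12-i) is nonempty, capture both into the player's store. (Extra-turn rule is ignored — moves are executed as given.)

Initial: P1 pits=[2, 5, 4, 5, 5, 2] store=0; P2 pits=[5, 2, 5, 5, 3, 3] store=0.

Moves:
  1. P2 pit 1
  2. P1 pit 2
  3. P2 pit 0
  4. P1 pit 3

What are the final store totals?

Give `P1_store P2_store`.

Move 1: P2 pit1 -> P1=[2,5,4,5,5,2](0) P2=[5,0,6,6,3,3](0)
Move 2: P1 pit2 -> P1=[2,5,0,6,6,3](1) P2=[5,0,6,6,3,3](0)
Move 3: P2 pit0 -> P1=[2,5,0,6,6,3](1) P2=[0,1,7,7,4,4](0)
Move 4: P1 pit3 -> P1=[2,5,0,0,7,4](2) P2=[1,2,8,7,4,4](0)

Answer: 2 0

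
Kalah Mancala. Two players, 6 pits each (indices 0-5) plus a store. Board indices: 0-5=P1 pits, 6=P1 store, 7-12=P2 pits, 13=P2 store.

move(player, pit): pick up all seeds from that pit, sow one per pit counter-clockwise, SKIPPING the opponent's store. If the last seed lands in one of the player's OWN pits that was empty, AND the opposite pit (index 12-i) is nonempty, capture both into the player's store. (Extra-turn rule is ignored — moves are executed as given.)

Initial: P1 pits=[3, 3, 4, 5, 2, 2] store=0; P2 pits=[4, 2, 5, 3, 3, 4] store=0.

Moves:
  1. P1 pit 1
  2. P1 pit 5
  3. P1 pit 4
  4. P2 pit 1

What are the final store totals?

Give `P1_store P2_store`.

Move 1: P1 pit1 -> P1=[3,0,5,6,3,2](0) P2=[4,2,5,3,3,4](0)
Move 2: P1 pit5 -> P1=[3,0,5,6,3,0](1) P2=[5,2,5,3,3,4](0)
Move 3: P1 pit4 -> P1=[3,0,5,6,0,1](2) P2=[6,2,5,3,3,4](0)
Move 4: P2 pit1 -> P1=[3,0,5,6,0,1](2) P2=[6,0,6,4,3,4](0)

Answer: 2 0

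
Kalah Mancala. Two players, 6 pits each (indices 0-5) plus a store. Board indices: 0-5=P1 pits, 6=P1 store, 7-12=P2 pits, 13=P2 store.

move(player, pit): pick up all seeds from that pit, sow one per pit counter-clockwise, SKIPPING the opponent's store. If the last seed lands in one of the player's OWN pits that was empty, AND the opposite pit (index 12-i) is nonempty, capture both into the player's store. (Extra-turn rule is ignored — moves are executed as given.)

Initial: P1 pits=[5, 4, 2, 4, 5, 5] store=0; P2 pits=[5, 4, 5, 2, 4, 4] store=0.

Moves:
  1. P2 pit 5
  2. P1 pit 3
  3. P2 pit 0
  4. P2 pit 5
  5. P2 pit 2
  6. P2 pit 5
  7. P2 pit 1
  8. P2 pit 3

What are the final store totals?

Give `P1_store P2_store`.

Answer: 1 7

Derivation:
Move 1: P2 pit5 -> P1=[6,5,3,4,5,5](0) P2=[5,4,5,2,4,0](1)
Move 2: P1 pit3 -> P1=[6,5,3,0,6,6](1) P2=[6,4,5,2,4,0](1)
Move 3: P2 pit0 -> P1=[6,5,3,0,6,6](1) P2=[0,5,6,3,5,1](2)
Move 4: P2 pit5 -> P1=[6,5,3,0,6,6](1) P2=[0,5,6,3,5,0](3)
Move 5: P2 pit2 -> P1=[7,6,3,0,6,6](1) P2=[0,5,0,4,6,1](4)
Move 6: P2 pit5 -> P1=[7,6,3,0,6,6](1) P2=[0,5,0,4,6,0](5)
Move 7: P2 pit1 -> P1=[7,6,3,0,6,6](1) P2=[0,0,1,5,7,1](6)
Move 8: P2 pit3 -> P1=[8,7,3,0,6,6](1) P2=[0,0,1,0,8,2](7)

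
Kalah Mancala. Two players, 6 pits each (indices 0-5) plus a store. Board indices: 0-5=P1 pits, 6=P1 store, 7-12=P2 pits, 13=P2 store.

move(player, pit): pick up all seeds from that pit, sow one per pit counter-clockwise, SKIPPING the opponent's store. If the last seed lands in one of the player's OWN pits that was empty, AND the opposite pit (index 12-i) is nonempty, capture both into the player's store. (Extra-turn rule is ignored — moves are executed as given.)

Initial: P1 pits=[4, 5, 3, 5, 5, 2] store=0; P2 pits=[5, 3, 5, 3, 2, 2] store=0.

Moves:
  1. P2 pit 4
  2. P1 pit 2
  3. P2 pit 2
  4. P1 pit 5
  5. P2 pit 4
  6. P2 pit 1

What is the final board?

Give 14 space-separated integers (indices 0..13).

Move 1: P2 pit4 -> P1=[4,5,3,5,5,2](0) P2=[5,3,5,3,0,3](1)
Move 2: P1 pit2 -> P1=[4,5,0,6,6,3](0) P2=[5,3,5,3,0,3](1)
Move 3: P2 pit2 -> P1=[5,5,0,6,6,3](0) P2=[5,3,0,4,1,4](2)
Move 4: P1 pit5 -> P1=[5,5,0,6,6,0](1) P2=[6,4,0,4,1,4](2)
Move 5: P2 pit4 -> P1=[5,5,0,6,6,0](1) P2=[6,4,0,4,0,5](2)
Move 6: P2 pit1 -> P1=[5,5,0,6,6,0](1) P2=[6,0,1,5,1,6](2)

Answer: 5 5 0 6 6 0 1 6 0 1 5 1 6 2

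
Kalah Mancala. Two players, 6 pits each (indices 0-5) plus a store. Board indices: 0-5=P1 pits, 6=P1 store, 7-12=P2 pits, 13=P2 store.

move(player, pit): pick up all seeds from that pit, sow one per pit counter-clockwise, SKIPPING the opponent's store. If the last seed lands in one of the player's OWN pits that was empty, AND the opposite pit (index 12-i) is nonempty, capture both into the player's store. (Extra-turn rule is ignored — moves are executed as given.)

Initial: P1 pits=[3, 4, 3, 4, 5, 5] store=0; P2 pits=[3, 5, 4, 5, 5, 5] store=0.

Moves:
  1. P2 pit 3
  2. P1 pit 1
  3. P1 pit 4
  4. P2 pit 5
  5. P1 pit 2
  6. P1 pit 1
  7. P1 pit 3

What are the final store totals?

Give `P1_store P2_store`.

Move 1: P2 pit3 -> P1=[4,5,3,4,5,5](0) P2=[3,5,4,0,6,6](1)
Move 2: P1 pit1 -> P1=[4,0,4,5,6,6](1) P2=[3,5,4,0,6,6](1)
Move 3: P1 pit4 -> P1=[4,0,4,5,0,7](2) P2=[4,6,5,1,6,6](1)
Move 4: P2 pit5 -> P1=[5,1,5,6,1,7](2) P2=[4,6,5,1,6,0](2)
Move 5: P1 pit2 -> P1=[5,1,0,7,2,8](3) P2=[5,6,5,1,6,0](2)
Move 6: P1 pit1 -> P1=[5,0,0,7,2,8](5) P2=[5,6,5,0,6,0](2)
Move 7: P1 pit3 -> P1=[5,0,0,0,3,9](6) P2=[6,7,6,1,6,0](2)

Answer: 6 2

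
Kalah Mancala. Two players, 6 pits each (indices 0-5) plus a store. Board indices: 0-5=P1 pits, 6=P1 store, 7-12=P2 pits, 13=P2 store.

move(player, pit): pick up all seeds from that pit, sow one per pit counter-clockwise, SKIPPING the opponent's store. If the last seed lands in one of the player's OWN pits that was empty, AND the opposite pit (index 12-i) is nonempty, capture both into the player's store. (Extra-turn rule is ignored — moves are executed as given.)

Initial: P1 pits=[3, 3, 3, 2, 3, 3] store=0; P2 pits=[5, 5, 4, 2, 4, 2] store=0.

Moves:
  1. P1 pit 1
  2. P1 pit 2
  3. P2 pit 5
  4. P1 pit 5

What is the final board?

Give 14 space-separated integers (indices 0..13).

Move 1: P1 pit1 -> P1=[3,0,4,3,4,3](0) P2=[5,5,4,2,4,2](0)
Move 2: P1 pit2 -> P1=[3,0,0,4,5,4](1) P2=[5,5,4,2,4,2](0)
Move 3: P2 pit5 -> P1=[4,0,0,4,5,4](1) P2=[5,5,4,2,4,0](1)
Move 4: P1 pit5 -> P1=[4,0,0,4,5,0](2) P2=[6,6,5,2,4,0](1)

Answer: 4 0 0 4 5 0 2 6 6 5 2 4 0 1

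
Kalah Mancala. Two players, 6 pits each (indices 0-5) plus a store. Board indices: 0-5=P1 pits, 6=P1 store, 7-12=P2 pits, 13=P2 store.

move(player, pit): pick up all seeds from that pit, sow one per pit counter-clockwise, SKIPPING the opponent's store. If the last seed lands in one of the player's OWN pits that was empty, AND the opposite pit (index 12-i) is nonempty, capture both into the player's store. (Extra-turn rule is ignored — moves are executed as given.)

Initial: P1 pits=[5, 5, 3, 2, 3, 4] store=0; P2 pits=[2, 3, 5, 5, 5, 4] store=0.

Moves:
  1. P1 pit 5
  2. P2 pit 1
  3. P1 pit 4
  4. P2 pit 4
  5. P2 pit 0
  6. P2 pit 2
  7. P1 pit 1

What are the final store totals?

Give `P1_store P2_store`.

Answer: 2 9

Derivation:
Move 1: P1 pit5 -> P1=[5,5,3,2,3,0](1) P2=[3,4,6,5,5,4](0)
Move 2: P2 pit1 -> P1=[5,5,3,2,3,0](1) P2=[3,0,7,6,6,5](0)
Move 3: P1 pit4 -> P1=[5,5,3,2,0,1](2) P2=[4,0,7,6,6,5](0)
Move 4: P2 pit4 -> P1=[6,6,4,3,0,1](2) P2=[4,0,7,6,0,6](1)
Move 5: P2 pit0 -> P1=[6,0,4,3,0,1](2) P2=[0,1,8,7,0,6](8)
Move 6: P2 pit2 -> P1=[7,1,5,4,0,1](2) P2=[0,1,0,8,1,7](9)
Move 7: P1 pit1 -> P1=[7,0,6,4,0,1](2) P2=[0,1,0,8,1,7](9)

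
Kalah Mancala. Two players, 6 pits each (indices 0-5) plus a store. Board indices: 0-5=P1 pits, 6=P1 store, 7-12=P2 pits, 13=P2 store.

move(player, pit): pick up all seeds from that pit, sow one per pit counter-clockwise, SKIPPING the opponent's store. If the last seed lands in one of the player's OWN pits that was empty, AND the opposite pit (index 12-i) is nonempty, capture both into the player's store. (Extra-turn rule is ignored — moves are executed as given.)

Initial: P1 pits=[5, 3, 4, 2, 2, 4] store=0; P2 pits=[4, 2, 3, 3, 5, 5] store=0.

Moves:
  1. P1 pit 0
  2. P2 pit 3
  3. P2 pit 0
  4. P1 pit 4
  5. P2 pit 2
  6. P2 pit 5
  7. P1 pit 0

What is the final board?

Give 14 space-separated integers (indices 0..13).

Answer: 0 6 6 4 1 7 1 1 3 0 2 8 0 3

Derivation:
Move 1: P1 pit0 -> P1=[0,4,5,3,3,5](0) P2=[4,2,3,3,5,5](0)
Move 2: P2 pit3 -> P1=[0,4,5,3,3,5](0) P2=[4,2,3,0,6,6](1)
Move 3: P2 pit0 -> P1=[0,4,5,3,3,5](0) P2=[0,3,4,1,7,6](1)
Move 4: P1 pit4 -> P1=[0,4,5,3,0,6](1) P2=[1,3,4,1,7,6](1)
Move 5: P2 pit2 -> P1=[0,4,5,3,0,6](1) P2=[1,3,0,2,8,7](2)
Move 6: P2 pit5 -> P1=[1,5,6,4,1,7](1) P2=[1,3,0,2,8,0](3)
Move 7: P1 pit0 -> P1=[0,6,6,4,1,7](1) P2=[1,3,0,2,8,0](3)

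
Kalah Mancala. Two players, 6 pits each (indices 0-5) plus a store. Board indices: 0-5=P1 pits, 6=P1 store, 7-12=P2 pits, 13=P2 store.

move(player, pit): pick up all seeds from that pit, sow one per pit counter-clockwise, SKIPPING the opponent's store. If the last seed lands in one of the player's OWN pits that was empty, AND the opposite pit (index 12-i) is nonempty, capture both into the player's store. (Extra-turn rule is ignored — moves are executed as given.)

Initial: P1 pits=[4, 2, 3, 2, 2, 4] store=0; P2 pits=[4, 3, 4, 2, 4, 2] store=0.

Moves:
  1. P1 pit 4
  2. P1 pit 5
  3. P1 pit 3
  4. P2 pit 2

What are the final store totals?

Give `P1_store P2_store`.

Answer: 8 1

Derivation:
Move 1: P1 pit4 -> P1=[4,2,3,2,0,5](1) P2=[4,3,4,2,4,2](0)
Move 2: P1 pit5 -> P1=[4,2,3,2,0,0](2) P2=[5,4,5,3,4,2](0)
Move 3: P1 pit3 -> P1=[4,2,3,0,1,0](8) P2=[0,4,5,3,4,2](0)
Move 4: P2 pit2 -> P1=[5,2,3,0,1,0](8) P2=[0,4,0,4,5,3](1)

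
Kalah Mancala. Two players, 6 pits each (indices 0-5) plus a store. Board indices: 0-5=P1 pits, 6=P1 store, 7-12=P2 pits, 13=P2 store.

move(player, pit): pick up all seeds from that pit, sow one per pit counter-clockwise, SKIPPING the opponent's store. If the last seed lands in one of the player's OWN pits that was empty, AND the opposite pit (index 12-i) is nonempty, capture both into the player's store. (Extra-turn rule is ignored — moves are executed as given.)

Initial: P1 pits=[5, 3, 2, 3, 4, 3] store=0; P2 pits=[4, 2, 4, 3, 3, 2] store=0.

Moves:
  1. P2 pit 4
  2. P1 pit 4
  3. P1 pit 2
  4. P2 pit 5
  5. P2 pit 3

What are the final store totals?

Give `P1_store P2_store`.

Move 1: P2 pit4 -> P1=[6,3,2,3,4,3](0) P2=[4,2,4,3,0,3](1)
Move 2: P1 pit4 -> P1=[6,3,2,3,0,4](1) P2=[5,3,4,3,0,3](1)
Move 3: P1 pit2 -> P1=[6,3,0,4,0,4](5) P2=[5,0,4,3,0,3](1)
Move 4: P2 pit5 -> P1=[7,4,0,4,0,4](5) P2=[5,0,4,3,0,0](2)
Move 5: P2 pit3 -> P1=[7,4,0,4,0,4](5) P2=[5,0,4,0,1,1](3)

Answer: 5 3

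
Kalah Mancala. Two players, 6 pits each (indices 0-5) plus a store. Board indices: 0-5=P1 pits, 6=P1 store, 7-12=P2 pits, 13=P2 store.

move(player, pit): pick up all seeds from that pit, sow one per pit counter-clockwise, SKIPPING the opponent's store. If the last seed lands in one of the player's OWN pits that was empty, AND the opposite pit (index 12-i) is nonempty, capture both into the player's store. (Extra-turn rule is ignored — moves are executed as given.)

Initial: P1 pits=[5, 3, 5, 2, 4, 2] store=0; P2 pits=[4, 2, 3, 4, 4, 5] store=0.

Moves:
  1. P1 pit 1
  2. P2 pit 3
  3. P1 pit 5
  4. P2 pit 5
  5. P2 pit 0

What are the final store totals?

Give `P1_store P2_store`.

Move 1: P1 pit1 -> P1=[5,0,6,3,5,2](0) P2=[4,2,3,4,4,5](0)
Move 2: P2 pit3 -> P1=[6,0,6,3,5,2](0) P2=[4,2,3,0,5,6](1)
Move 3: P1 pit5 -> P1=[6,0,6,3,5,0](1) P2=[5,2,3,0,5,6](1)
Move 4: P2 pit5 -> P1=[7,1,7,4,6,0](1) P2=[5,2,3,0,5,0](2)
Move 5: P2 pit0 -> P1=[0,1,7,4,6,0](1) P2=[0,3,4,1,6,0](10)

Answer: 1 10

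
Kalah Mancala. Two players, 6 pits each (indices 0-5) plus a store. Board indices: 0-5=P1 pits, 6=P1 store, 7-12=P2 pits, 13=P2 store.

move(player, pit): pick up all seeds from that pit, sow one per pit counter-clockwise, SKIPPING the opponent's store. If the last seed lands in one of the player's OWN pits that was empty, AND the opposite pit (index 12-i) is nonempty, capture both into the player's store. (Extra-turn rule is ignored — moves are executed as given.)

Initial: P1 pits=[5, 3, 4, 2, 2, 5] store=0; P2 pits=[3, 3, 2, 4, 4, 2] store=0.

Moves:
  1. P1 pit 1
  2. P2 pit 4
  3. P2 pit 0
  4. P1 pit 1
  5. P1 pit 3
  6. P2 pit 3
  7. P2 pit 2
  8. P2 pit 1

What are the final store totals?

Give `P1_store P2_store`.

Answer: 1 2

Derivation:
Move 1: P1 pit1 -> P1=[5,0,5,3,3,5](0) P2=[3,3,2,4,4,2](0)
Move 2: P2 pit4 -> P1=[6,1,5,3,3,5](0) P2=[3,3,2,4,0,3](1)
Move 3: P2 pit0 -> P1=[6,1,5,3,3,5](0) P2=[0,4,3,5,0,3](1)
Move 4: P1 pit1 -> P1=[6,0,6,3,3,5](0) P2=[0,4,3,5,0,3](1)
Move 5: P1 pit3 -> P1=[6,0,6,0,4,6](1) P2=[0,4,3,5,0,3](1)
Move 6: P2 pit3 -> P1=[7,1,6,0,4,6](1) P2=[0,4,3,0,1,4](2)
Move 7: P2 pit2 -> P1=[7,1,6,0,4,6](1) P2=[0,4,0,1,2,5](2)
Move 8: P2 pit1 -> P1=[7,1,6,0,4,6](1) P2=[0,0,1,2,3,6](2)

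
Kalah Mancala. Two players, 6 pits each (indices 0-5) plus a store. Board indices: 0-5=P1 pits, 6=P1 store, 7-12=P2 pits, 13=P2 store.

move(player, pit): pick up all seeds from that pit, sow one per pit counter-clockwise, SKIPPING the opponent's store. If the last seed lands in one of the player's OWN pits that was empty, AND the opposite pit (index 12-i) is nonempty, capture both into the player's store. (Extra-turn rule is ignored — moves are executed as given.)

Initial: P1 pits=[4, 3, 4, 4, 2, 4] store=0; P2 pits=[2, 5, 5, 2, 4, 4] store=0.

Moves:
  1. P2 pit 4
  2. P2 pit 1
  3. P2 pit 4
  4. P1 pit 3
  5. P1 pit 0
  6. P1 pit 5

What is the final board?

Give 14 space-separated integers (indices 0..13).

Answer: 0 5 5 1 4 0 2 4 1 7 4 1 7 2

Derivation:
Move 1: P2 pit4 -> P1=[5,4,4,4,2,4](0) P2=[2,5,5,2,0,5](1)
Move 2: P2 pit1 -> P1=[5,4,4,4,2,4](0) P2=[2,0,6,3,1,6](2)
Move 3: P2 pit4 -> P1=[5,4,4,4,2,4](0) P2=[2,0,6,3,0,7](2)
Move 4: P1 pit3 -> P1=[5,4,4,0,3,5](1) P2=[3,0,6,3,0,7](2)
Move 5: P1 pit0 -> P1=[0,5,5,1,4,6](1) P2=[3,0,6,3,0,7](2)
Move 6: P1 pit5 -> P1=[0,5,5,1,4,0](2) P2=[4,1,7,4,1,7](2)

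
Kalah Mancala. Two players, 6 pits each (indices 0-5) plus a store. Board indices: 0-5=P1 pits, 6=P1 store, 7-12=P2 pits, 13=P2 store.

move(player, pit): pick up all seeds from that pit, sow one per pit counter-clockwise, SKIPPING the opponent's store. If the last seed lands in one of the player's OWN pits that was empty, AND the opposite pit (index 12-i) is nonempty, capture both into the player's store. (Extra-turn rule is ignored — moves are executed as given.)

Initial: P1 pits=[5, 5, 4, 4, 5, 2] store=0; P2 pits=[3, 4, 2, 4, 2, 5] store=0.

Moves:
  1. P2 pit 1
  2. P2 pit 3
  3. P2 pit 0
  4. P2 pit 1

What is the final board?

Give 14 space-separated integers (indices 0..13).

Move 1: P2 pit1 -> P1=[5,5,4,4,5,2](0) P2=[3,0,3,5,3,6](0)
Move 2: P2 pit3 -> P1=[6,6,4,4,5,2](0) P2=[3,0,3,0,4,7](1)
Move 3: P2 pit0 -> P1=[6,6,0,4,5,2](0) P2=[0,1,4,0,4,7](6)
Move 4: P2 pit1 -> P1=[6,6,0,4,5,2](0) P2=[0,0,5,0,4,7](6)

Answer: 6 6 0 4 5 2 0 0 0 5 0 4 7 6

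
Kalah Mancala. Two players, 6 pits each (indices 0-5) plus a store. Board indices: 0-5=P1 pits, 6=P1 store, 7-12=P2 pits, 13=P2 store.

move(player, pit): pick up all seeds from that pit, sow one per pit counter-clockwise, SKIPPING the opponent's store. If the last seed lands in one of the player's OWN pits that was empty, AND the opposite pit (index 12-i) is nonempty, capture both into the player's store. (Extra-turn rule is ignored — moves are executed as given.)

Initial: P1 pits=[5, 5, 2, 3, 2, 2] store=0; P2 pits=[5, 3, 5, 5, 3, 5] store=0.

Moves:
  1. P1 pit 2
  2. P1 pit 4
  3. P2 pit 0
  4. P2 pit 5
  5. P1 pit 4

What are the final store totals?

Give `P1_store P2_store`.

Answer: 1 2

Derivation:
Move 1: P1 pit2 -> P1=[5,5,0,4,3,2](0) P2=[5,3,5,5,3,5](0)
Move 2: P1 pit4 -> P1=[5,5,0,4,0,3](1) P2=[6,3,5,5,3,5](0)
Move 3: P2 pit0 -> P1=[5,5,0,4,0,3](1) P2=[0,4,6,6,4,6](1)
Move 4: P2 pit5 -> P1=[6,6,1,5,1,3](1) P2=[0,4,6,6,4,0](2)
Move 5: P1 pit4 -> P1=[6,6,1,5,0,4](1) P2=[0,4,6,6,4,0](2)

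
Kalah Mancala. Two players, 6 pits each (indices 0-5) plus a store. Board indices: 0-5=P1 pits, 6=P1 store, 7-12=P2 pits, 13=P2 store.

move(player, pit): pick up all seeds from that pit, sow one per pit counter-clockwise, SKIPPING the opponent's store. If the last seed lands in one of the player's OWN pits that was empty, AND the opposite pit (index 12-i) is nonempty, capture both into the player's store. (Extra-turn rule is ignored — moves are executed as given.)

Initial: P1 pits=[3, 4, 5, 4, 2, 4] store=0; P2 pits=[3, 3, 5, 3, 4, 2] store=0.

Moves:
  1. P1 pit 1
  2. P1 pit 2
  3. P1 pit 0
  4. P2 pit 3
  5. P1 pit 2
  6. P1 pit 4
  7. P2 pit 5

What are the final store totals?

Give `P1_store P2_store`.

Move 1: P1 pit1 -> P1=[3,0,6,5,3,5](0) P2=[3,3,5,3,4,2](0)
Move 2: P1 pit2 -> P1=[3,0,0,6,4,6](1) P2=[4,4,5,3,4,2](0)
Move 3: P1 pit0 -> P1=[0,1,1,7,4,6](1) P2=[4,4,5,3,4,2](0)
Move 4: P2 pit3 -> P1=[0,1,1,7,4,6](1) P2=[4,4,5,0,5,3](1)
Move 5: P1 pit2 -> P1=[0,1,0,8,4,6](1) P2=[4,4,5,0,5,3](1)
Move 6: P1 pit4 -> P1=[0,1,0,8,0,7](2) P2=[5,5,5,0,5,3](1)
Move 7: P2 pit5 -> P1=[1,2,0,8,0,7](2) P2=[5,5,5,0,5,0](2)

Answer: 2 2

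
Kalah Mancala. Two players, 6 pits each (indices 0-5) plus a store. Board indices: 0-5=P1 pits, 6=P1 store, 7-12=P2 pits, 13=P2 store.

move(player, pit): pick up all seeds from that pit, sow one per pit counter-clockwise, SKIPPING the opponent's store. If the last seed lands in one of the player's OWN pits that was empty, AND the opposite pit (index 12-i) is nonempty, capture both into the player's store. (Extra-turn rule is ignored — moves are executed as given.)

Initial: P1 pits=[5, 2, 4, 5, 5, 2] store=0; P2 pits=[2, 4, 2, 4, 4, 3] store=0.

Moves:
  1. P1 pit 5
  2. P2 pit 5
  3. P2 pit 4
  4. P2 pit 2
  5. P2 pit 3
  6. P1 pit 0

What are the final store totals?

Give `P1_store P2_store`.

Answer: 2 8

Derivation:
Move 1: P1 pit5 -> P1=[5,2,4,5,5,0](1) P2=[3,4,2,4,4,3](0)
Move 2: P2 pit5 -> P1=[6,3,4,5,5,0](1) P2=[3,4,2,4,4,0](1)
Move 3: P2 pit4 -> P1=[7,4,4,5,5,0](1) P2=[3,4,2,4,0,1](2)
Move 4: P2 pit2 -> P1=[7,0,4,5,5,0](1) P2=[3,4,0,5,0,1](7)
Move 5: P2 pit3 -> P1=[8,1,4,5,5,0](1) P2=[3,4,0,0,1,2](8)
Move 6: P1 pit0 -> P1=[0,2,5,6,6,1](2) P2=[4,5,0,0,1,2](8)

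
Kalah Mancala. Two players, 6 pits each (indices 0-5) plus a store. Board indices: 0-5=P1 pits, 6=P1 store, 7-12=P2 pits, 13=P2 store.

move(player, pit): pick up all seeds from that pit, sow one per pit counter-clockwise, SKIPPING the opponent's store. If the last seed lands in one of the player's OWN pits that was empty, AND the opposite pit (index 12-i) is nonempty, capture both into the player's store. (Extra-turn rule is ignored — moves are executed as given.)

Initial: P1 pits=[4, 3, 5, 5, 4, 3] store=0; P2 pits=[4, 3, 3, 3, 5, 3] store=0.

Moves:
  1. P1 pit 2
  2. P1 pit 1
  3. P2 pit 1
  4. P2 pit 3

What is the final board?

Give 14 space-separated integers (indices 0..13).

Answer: 5 0 1 7 6 4 1 5 0 4 0 7 4 1

Derivation:
Move 1: P1 pit2 -> P1=[4,3,0,6,5,4](1) P2=[5,3,3,3,5,3](0)
Move 2: P1 pit1 -> P1=[4,0,1,7,6,4](1) P2=[5,3,3,3,5,3](0)
Move 3: P2 pit1 -> P1=[4,0,1,7,6,4](1) P2=[5,0,4,4,6,3](0)
Move 4: P2 pit3 -> P1=[5,0,1,7,6,4](1) P2=[5,0,4,0,7,4](1)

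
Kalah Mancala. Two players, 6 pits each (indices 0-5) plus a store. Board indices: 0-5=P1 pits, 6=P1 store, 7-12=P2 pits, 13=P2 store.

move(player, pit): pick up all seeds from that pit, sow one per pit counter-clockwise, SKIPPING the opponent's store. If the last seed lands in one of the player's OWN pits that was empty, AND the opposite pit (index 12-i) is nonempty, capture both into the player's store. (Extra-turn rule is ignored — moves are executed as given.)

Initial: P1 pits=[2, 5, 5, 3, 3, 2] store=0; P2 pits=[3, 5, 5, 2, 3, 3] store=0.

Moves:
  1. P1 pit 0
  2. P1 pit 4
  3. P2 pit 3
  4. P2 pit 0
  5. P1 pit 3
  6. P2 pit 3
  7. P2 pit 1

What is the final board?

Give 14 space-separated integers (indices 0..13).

Move 1: P1 pit0 -> P1=[0,6,6,3,3,2](0) P2=[3,5,5,2,3,3](0)
Move 2: P1 pit4 -> P1=[0,6,6,3,0,3](1) P2=[4,5,5,2,3,3](0)
Move 3: P2 pit3 -> P1=[0,6,6,3,0,3](1) P2=[4,5,5,0,4,4](0)
Move 4: P2 pit0 -> P1=[0,6,6,3,0,3](1) P2=[0,6,6,1,5,4](0)
Move 5: P1 pit3 -> P1=[0,6,6,0,1,4](2) P2=[0,6,6,1,5,4](0)
Move 6: P2 pit3 -> P1=[0,6,6,0,1,4](2) P2=[0,6,6,0,6,4](0)
Move 7: P2 pit1 -> P1=[1,6,6,0,1,4](2) P2=[0,0,7,1,7,5](1)

Answer: 1 6 6 0 1 4 2 0 0 7 1 7 5 1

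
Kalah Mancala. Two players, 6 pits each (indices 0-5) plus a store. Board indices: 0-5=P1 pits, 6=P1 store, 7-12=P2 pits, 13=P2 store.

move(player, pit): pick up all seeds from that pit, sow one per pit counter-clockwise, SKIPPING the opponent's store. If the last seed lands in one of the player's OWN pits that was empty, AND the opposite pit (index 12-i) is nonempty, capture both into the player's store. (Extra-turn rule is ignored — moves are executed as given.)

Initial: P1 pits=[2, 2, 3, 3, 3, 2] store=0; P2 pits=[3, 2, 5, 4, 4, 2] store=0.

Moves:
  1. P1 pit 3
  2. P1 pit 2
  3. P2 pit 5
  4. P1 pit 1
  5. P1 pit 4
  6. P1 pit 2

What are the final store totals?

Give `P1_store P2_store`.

Answer: 2 1

Derivation:
Move 1: P1 pit3 -> P1=[2,2,3,0,4,3](1) P2=[3,2,5,4,4,2](0)
Move 2: P1 pit2 -> P1=[2,2,0,1,5,4](1) P2=[3,2,5,4,4,2](0)
Move 3: P2 pit5 -> P1=[3,2,0,1,5,4](1) P2=[3,2,5,4,4,0](1)
Move 4: P1 pit1 -> P1=[3,0,1,2,5,4](1) P2=[3,2,5,4,4,0](1)
Move 5: P1 pit4 -> P1=[3,0,1,2,0,5](2) P2=[4,3,6,4,4,0](1)
Move 6: P1 pit2 -> P1=[3,0,0,3,0,5](2) P2=[4,3,6,4,4,0](1)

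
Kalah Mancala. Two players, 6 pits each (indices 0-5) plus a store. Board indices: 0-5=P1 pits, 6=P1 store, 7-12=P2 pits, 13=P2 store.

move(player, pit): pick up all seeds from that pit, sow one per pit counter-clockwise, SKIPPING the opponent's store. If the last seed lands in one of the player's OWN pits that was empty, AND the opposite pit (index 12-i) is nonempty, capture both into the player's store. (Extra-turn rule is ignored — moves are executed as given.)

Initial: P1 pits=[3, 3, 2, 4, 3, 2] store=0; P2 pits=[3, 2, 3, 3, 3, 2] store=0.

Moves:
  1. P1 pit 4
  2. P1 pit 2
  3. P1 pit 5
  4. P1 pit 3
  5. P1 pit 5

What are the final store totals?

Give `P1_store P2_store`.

Answer: 7 0

Derivation:
Move 1: P1 pit4 -> P1=[3,3,2,4,0,3](1) P2=[4,2,3,3,3,2](0)
Move 2: P1 pit2 -> P1=[3,3,0,5,0,3](4) P2=[4,0,3,3,3,2](0)
Move 3: P1 pit5 -> P1=[3,3,0,5,0,0](5) P2=[5,1,3,3,3,2](0)
Move 4: P1 pit3 -> P1=[3,3,0,0,1,1](6) P2=[6,2,3,3,3,2](0)
Move 5: P1 pit5 -> P1=[3,3,0,0,1,0](7) P2=[6,2,3,3,3,2](0)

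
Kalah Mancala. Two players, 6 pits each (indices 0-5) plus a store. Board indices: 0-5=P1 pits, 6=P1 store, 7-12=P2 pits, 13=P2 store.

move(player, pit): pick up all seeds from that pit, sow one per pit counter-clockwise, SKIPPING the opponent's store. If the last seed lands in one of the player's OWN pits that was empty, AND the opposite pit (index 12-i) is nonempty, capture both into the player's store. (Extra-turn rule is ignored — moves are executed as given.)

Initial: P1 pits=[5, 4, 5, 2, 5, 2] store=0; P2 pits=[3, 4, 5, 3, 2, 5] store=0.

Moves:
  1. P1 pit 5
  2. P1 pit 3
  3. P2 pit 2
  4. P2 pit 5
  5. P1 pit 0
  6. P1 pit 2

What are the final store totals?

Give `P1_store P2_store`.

Answer: 8 2

Derivation:
Move 1: P1 pit5 -> P1=[5,4,5,2,5,0](1) P2=[4,4,5,3,2,5](0)
Move 2: P1 pit3 -> P1=[5,4,5,0,6,0](6) P2=[0,4,5,3,2,5](0)
Move 3: P2 pit2 -> P1=[6,4,5,0,6,0](6) P2=[0,4,0,4,3,6](1)
Move 4: P2 pit5 -> P1=[7,5,6,1,7,0](6) P2=[0,4,0,4,3,0](2)
Move 5: P1 pit0 -> P1=[0,6,7,2,8,1](7) P2=[1,4,0,4,3,0](2)
Move 6: P1 pit2 -> P1=[0,6,0,3,9,2](8) P2=[2,5,1,4,3,0](2)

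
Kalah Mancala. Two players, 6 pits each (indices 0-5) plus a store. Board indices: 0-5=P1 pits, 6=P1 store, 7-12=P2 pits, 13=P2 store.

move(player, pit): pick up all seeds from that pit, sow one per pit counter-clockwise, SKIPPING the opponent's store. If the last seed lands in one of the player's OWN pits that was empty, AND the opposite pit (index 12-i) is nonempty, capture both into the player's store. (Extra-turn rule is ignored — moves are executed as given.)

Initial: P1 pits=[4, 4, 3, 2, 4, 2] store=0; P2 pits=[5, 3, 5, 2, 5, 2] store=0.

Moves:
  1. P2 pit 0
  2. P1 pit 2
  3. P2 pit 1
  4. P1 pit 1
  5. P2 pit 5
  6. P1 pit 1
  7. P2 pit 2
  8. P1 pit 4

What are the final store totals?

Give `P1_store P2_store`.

Answer: 1 2

Derivation:
Move 1: P2 pit0 -> P1=[4,4,3,2,4,2](0) P2=[0,4,6,3,6,3](0)
Move 2: P1 pit2 -> P1=[4,4,0,3,5,3](0) P2=[0,4,6,3,6,3](0)
Move 3: P2 pit1 -> P1=[4,4,0,3,5,3](0) P2=[0,0,7,4,7,4](0)
Move 4: P1 pit1 -> P1=[4,0,1,4,6,4](0) P2=[0,0,7,4,7,4](0)
Move 5: P2 pit5 -> P1=[5,1,2,4,6,4](0) P2=[0,0,7,4,7,0](1)
Move 6: P1 pit1 -> P1=[5,0,3,4,6,4](0) P2=[0,0,7,4,7,0](1)
Move 7: P2 pit2 -> P1=[6,1,4,4,6,4](0) P2=[0,0,0,5,8,1](2)
Move 8: P1 pit4 -> P1=[6,1,4,4,0,5](1) P2=[1,1,1,6,8,1](2)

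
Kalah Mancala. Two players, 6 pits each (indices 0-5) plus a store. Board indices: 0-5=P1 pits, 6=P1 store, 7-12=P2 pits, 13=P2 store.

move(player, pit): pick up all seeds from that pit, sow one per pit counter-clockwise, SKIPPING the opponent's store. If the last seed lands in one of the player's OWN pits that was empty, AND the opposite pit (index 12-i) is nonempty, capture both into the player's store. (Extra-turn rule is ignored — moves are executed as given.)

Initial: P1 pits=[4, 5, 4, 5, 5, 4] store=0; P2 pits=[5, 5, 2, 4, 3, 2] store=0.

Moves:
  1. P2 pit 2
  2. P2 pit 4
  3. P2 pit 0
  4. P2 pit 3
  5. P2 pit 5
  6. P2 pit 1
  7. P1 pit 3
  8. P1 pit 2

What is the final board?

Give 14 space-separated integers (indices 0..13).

Answer: 8 8 0 1 7 6 2 2 2 3 1 3 1 4

Derivation:
Move 1: P2 pit2 -> P1=[4,5,4,5,5,4](0) P2=[5,5,0,5,4,2](0)
Move 2: P2 pit4 -> P1=[5,6,4,5,5,4](0) P2=[5,5,0,5,0,3](1)
Move 3: P2 pit0 -> P1=[5,6,4,5,5,4](0) P2=[0,6,1,6,1,4](1)
Move 4: P2 pit3 -> P1=[6,7,5,5,5,4](0) P2=[0,6,1,0,2,5](2)
Move 5: P2 pit5 -> P1=[7,8,6,6,5,4](0) P2=[0,6,1,0,2,0](3)
Move 6: P2 pit1 -> P1=[8,8,6,6,5,4](0) P2=[0,0,2,1,3,1](4)
Move 7: P1 pit3 -> P1=[8,8,6,0,6,5](1) P2=[1,1,3,1,3,1](4)
Move 8: P1 pit2 -> P1=[8,8,0,1,7,6](2) P2=[2,2,3,1,3,1](4)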